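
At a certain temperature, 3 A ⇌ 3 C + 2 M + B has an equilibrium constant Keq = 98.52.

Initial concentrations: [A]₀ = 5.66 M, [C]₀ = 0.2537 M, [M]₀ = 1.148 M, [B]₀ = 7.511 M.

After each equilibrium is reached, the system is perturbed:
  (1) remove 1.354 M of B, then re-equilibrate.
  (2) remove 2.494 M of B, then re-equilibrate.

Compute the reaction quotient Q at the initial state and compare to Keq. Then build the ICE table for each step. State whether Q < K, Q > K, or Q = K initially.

Q₀ = 8.9144e-04; Q < K (proceeds forward)

Q₀ = 8.9144e-04 vs Keq = 98.52 ⇒ Q<K, forward
Step 1:
                   A          C          M          B
  Initial       5.66     0.2537      1.148      7.511
  Change      -2.821      2.821      1.881     0.9404
  Equil        2.839      3.075      3.029      8.451
  solve Keq expr → x = 0.9404; check Q = 98.52
Then remove 1.354 M of B.
Step 2:
                   A          C          M          B
  Initial      2.839      3.075      3.029      7.097
  Change    -0.06933    0.06933    0.04622    0.02311
  Equil         2.77      3.144      3.075       7.12
  solve Keq expr → x = 0.02311; check Q = 98.52
Then remove 2.494 M of B.
Step 3:
                   A          C          M          B
  Initial       2.77      3.144      3.075      4.626
  Change     -0.1695     0.1695      0.113    0.05648
  Equil          2.6      3.314      3.188      4.683
  solve Keq expr → x = 0.05648; check Q = 98.52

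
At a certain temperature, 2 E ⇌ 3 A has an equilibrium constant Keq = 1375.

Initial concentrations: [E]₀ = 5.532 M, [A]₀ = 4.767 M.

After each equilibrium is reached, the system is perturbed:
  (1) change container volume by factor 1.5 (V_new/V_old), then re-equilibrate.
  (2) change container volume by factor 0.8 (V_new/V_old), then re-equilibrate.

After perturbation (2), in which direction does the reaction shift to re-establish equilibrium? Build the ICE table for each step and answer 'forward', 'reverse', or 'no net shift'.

Q₀ = 3.54 vs Keq = 1375 ⇒ Q<K, forward
Step 1:
                    E           A
  Initial       5.532       4.767
  Change       -4.482       6.723
  Equil          1.05       11.49
  solve Keq expr → x = 2.241; check Q = 1375
Then change container volume by factor 1.5 (V_new/V_old).
Step 2:
                    E           A
  Initial      0.7002        7.66
  Change      -0.1099      0.1649
  Equil        0.5903       7.825
  solve Keq expr → x = 0.05496; check Q = 1375
Then change container volume by factor 0.8 (V_new/V_old).
Step 3:
                    E           A
  Initial      0.7378       9.781
  Change      0.07323     -0.1098
  Equil        0.8111       9.671
  solve Keq expr → x = -0.03662; check Q = 1375

Direction: reverse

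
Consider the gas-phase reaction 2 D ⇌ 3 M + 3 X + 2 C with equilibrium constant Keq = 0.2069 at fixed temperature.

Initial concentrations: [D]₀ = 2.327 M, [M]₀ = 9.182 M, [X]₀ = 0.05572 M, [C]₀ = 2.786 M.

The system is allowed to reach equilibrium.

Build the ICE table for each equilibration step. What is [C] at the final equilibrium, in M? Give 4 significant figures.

[C]_eq = 2.787 M

Q₀ = 0.192 vs Keq = 0.2069 ⇒ Q<K, forward
Step 1:
                  D         M         X         C
  I           2.327     9.182   0.05572     2.786
  C       -9.1558e-04  0.001373  0.001373 9.1558e-04
  E           2.326     9.183   0.05709     2.787
  solve Keq expr → x = 4.5779e-04; check Q = 0.2069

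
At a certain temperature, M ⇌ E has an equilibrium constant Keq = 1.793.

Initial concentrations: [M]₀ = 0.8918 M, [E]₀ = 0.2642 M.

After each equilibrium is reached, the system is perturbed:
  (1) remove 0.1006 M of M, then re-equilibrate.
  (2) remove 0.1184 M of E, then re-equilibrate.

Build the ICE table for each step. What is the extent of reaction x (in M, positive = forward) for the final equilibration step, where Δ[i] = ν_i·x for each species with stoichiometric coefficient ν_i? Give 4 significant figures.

Q₀ = 0.2963 vs Keq = 1.793 ⇒ Q<K, forward
Step 1:
                    M           E
  Initial      0.8918      0.2642
  Change      -0.4779      0.4779
  Equil        0.4139      0.7421
  solve Keq expr → x = 0.4779; check Q = 1.793
Then remove 0.1006 M of M.
Step 2:
                    M           E
  Initial      0.3133      0.7421
  Change      0.06458    -0.06458
  Equil        0.3779      0.6775
  solve Keq expr → x = -0.06458; check Q = 1.793
Then remove 0.1184 M of E.
Step 3:
                    M           E
  Initial      0.3779      0.5591
  Change     -0.04239     0.04239
  Equil        0.3355      0.6015
  solve Keq expr → x = 0.04239; check Q = 1.793

x = 0.04239 M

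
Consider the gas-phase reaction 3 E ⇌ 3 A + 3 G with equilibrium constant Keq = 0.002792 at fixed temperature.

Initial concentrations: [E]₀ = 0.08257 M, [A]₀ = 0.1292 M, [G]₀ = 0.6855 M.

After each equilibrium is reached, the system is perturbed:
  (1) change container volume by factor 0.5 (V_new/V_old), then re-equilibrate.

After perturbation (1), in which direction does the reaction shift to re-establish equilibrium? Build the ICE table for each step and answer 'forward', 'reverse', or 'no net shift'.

Q₀ = 1.234 vs Keq = 0.002792 ⇒ Q>K, reverse
Step 1:
                    E           A           G
  init        0.08257      0.1292      0.6855
  Δ           0.08877    -0.08877    -0.08877
  eq           0.1713     0.04043      0.5967
  solve Keq expr → x = -0.02959; check Q = 0.002792
Then change container volume by factor 0.5 (V_new/V_old).
Step 2:
                    E           A           G
  init         0.3427     0.08086       1.193
  Δ           0.03496    -0.03496    -0.03496
  eq           0.3776      0.0459       1.159
  solve Keq expr → x = -0.01165; check Q = 0.002792

Direction: reverse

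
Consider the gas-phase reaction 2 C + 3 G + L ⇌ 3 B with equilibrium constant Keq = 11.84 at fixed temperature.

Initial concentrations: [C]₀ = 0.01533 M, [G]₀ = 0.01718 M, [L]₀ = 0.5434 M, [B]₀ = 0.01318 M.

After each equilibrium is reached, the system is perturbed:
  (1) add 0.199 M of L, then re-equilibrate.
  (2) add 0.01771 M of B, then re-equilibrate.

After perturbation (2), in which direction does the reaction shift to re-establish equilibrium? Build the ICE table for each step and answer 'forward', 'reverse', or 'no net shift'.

Direction: reverse

Q₀ = 3536 vs Keq = 11.84 ⇒ Q>K, reverse
Step 1:
                  C         G         L         B
  init      0.01533   0.01718    0.5434   0.01318
  Δ        0.006233   0.00935  0.003117  -0.00935
  eq        0.02156   0.02653    0.5465   0.00383
  solve Keq expr → x = -0.003117; check Q = 11.84
Then add 0.199 M of L.
Step 2:
                  C         G         L         B
  init      0.02156   0.02653    0.7455   0.00383
  Δ       -2.2323e-04 -3.3485e-04 -1.1162e-04 3.3485e-04
  eq        0.02134    0.0262    0.7454  0.004165
  solve Keq expr → x = 1.1162e-04; check Q = 11.84
Then add 0.01771 M of B.
Step 3:
                  C         G         L         B
  init      0.02134    0.0262    0.7454   0.02187
  Δ        0.009191   0.01379  0.004596  -0.01379
  eq        0.03053   0.03998      0.75  0.008088
  solve Keq expr → x = -0.004596; check Q = 11.84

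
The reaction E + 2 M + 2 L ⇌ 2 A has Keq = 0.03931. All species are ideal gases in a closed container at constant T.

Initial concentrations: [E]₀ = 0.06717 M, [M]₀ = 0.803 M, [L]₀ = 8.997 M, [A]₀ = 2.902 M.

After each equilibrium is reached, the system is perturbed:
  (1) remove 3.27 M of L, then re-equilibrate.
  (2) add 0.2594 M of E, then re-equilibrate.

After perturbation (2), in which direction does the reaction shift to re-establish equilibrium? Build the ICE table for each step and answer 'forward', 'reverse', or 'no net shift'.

Q₀ = 2.402 vs Keq = 0.03931 ⇒ Q>K, reverse
Step 1:
                  E         M         L         A
  Initial   0.06717     0.803     8.997     2.902
  Change     0.3964    0.7929    0.7929   -0.7929
  Equil      0.4636     1.596      9.79     2.109
  solve Keq expr → x = -0.3964; check Q = 0.03931
Then remove 3.27 M of L.
Step 2:
                  E         M         L         A
  Initial    0.4636     1.596      6.52     2.109
  Change     0.1183    0.2366    0.2366   -0.2366
  Equil      0.5819     1.832     6.756     1.873
  solve Keq expr → x = -0.1183; check Q = 0.03931
Then add 0.2594 M of E.
Step 3:
                  E         M         L         A
  Initial    0.8413     1.832     6.756     1.873
  Change   -0.05986   -0.1197   -0.1197    0.1197
  Equil      0.7814     1.713     6.637     1.992
  solve Keq expr → x = 0.05986; check Q = 0.03931

Direction: forward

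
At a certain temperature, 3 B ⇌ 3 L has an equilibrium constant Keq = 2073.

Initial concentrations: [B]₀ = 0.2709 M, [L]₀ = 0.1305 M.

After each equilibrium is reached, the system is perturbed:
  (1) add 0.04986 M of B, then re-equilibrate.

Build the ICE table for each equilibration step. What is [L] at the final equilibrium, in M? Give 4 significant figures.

Q₀ = 0.1118 vs Keq = 2073 ⇒ Q<K, forward
Step 1:
                  B         L
  init       0.2709    0.1305
  Δ         -0.2417    0.2417
  eq        0.02919    0.3722
  solve Keq expr → x = 0.08057; check Q = 2073
Then add 0.04986 M of B.
Step 2:
                  B         L
  init      0.07905    0.3722
  Δ        -0.04623   0.04623
  eq        0.03282    0.4184
  solve Keq expr → x = 0.01541; check Q = 2073

[L]_eq = 0.4184 M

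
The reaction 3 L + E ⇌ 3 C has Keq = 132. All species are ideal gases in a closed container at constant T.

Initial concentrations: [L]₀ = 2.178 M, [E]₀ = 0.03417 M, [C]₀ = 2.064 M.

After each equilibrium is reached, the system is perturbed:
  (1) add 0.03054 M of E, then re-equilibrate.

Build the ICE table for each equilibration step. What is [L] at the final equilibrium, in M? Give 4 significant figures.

[L]_eq = 2.015 M

Q₀ = 24.91 vs Keq = 132 ⇒ Q<K, forward
Step 1:
                  L         E         C
  init        2.178   0.03417     2.064
  Δ        -0.07837  -0.02612   0.07837
  eq            2.1  0.008048     2.142
  solve Keq expr → x = 0.02612; check Q = 132
Then add 0.03054 M of E.
Step 2:
                  L         E         C
  init          2.1   0.03859     2.142
  Δ        -0.08505  -0.02835   0.08505
  eq          2.015   0.01024     2.227
  solve Keq expr → x = 0.02835; check Q = 132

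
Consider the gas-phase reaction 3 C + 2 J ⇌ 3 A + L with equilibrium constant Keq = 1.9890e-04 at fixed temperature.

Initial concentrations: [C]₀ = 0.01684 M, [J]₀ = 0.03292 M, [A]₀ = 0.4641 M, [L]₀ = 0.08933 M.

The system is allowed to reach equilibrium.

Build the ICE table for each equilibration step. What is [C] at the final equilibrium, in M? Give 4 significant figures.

[C]_eq = 0.2847 M

Q₀ = 1.7254e+06 vs Keq = 1.9890e-04 ⇒ Q>K, reverse
Step 1:
                    C           J           A           L
  I           0.01684     0.03292      0.4641     0.08933
  C            0.2679      0.1786     -0.2679     -0.0893
  E            0.2847      0.2115      0.1962  2.7208e-05
  solve Keq expr → x = -0.0893; check Q = 1.9890e-04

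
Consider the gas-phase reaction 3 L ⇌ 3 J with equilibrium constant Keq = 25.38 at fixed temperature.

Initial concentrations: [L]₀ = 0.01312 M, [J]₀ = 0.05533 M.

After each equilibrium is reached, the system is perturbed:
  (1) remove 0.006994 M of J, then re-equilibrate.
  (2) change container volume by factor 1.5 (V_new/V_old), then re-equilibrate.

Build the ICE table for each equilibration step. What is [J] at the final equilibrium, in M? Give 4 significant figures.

[J]_eq = 0.03057 M

Q₀ = 75 vs Keq = 25.38 ⇒ Q>K, reverse
Step 1:
                   L          J
  Initial    0.01312    0.05533
  Change    0.004259  -0.004259
  Equil      0.01738    0.05107
  solve Keq expr → x = -0.00142; check Q = 25.38
Then remove 0.006994 M of J.
Step 2:
                   L          J
  Initial    0.01738    0.04408
  Change   -0.001776   0.001776
  Equil       0.0156    0.04585
  solve Keq expr → x = 5.9190e-04; check Q = 25.38
Then change container volume by factor 1.5 (V_new/V_old).
Step 3:
                   L          J
  Initial     0.0104    0.03057
  Change           0          0
  Equil       0.0104    0.03057
  solve Keq expr → x = 0; check Q = 25.38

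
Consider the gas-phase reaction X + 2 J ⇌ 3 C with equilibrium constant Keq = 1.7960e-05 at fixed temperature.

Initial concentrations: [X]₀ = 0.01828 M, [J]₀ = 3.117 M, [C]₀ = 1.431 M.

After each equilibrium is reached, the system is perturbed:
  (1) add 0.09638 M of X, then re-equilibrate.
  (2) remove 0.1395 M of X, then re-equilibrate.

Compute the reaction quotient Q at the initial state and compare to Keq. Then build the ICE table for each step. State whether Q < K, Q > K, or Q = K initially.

Q₀ = 16.5; Q > K (proceeds reverse)

Q₀ = 16.5 vs Keq = 1.7960e-05 ⇒ Q>K, reverse
Step 1:
                   X          J          C
  I          0.01828      3.117      1.431
  C           0.4597     0.9194     -1.379
  E            0.478      4.036    0.05191
  solve Keq expr → x = -0.4597; check Q = 1.7960e-05
Then add 0.09638 M of X.
Step 2:
                   X          J          C
  I           0.5744      4.036    0.05191
  C        -0.001075  -0.002149   0.003224
  E           0.5733      4.034    0.05513
  solve Keq expr → x = 0.001075; check Q = 1.7960e-05
Then remove 0.1395 M of X.
Step 3:
                   X          J          C
  I           0.4338      4.034    0.05513
  C         0.001602   0.003203  -0.004805
  E           0.4354      4.037    0.05033
  solve Keq expr → x = -0.001602; check Q = 1.7960e-05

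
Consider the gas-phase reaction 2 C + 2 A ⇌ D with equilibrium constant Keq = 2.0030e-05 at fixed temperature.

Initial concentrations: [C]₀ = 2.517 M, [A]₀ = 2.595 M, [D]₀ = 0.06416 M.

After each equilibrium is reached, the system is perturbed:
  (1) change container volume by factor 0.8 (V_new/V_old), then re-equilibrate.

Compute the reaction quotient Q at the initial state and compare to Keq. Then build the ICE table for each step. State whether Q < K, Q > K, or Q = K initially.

Q₀ = 0.001504; Q > K (proceeds reverse)

Q₀ = 0.001504 vs Keq = 2.0030e-05 ⇒ Q>K, reverse
Step 1:
                   C          A          D
  init         2.517      2.595    0.06416
  Δ           0.1262     0.1262   -0.06312
  eq           2.643      2.721   0.001036
  solve Keq expr → x = -0.06312; check Q = 2.0030e-05
Then change container volume by factor 0.8 (V_new/V_old).
Step 2:
                   C          A          D
  init         3.304      3.402   0.001295
  Δ        -0.002455  -0.002455   0.001227
  eq           3.302      3.399   0.002523
  solve Keq expr → x = 0.001227; check Q = 2.0030e-05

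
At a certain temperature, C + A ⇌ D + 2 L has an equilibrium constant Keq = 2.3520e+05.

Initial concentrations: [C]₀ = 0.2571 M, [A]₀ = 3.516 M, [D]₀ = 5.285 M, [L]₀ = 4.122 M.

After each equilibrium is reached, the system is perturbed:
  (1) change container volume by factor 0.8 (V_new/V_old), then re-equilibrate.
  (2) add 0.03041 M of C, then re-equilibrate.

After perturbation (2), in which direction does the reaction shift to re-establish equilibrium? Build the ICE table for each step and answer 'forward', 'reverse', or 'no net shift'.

Q₀ = 99.34 vs Keq = 2.3520e+05 ⇒ Q<K, forward
Step 1:
                  C         A         D         L
  Initial    0.2571     3.516     5.285     4.122
  Change    -0.2569   -0.2569    0.2569    0.5139
  Equil   1.5538e-04     3.259     5.542     4.636
  solve Keq expr → x = 0.2569; check Q = 2.3520e+05
Then change container volume by factor 0.8 (V_new/V_old).
Step 2:
                  C         A         D         L
  Initial 1.9423e-04     4.074     6.927     5.795
  Change  4.8544e-05 4.8544e-05 -4.8544e-05 -9.7088e-05
  Equil   2.4277e-04     4.074     6.927     5.795
  solve Keq expr → x = -4.8544e-05; check Q = 2.3520e+05
Then add 0.03041 M of C.
Step 3:
                  C         A         D         L
  Initial   0.03065     4.074     6.927     5.795
  Change    -0.0304   -0.0304    0.0304    0.0608
  Equil   2.5085e-04     4.043     6.958     5.856
  solve Keq expr → x = 0.0304; check Q = 2.3520e+05

Direction: forward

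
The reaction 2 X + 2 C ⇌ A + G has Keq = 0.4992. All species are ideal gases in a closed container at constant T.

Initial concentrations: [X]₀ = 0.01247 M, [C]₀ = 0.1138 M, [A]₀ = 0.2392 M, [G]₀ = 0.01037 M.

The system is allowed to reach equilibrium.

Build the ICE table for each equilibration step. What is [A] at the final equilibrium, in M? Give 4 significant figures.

[A]_eq = 0.2289 M

Q₀ = 1232 vs Keq = 0.4992 ⇒ Q>K, reverse
Step 1:
                    X           C           A           G
  init        0.01247      0.1138      0.2392     0.01037
  Δ           0.02065     0.02065    -0.01033    -0.01033
  eq          0.03312      0.1345      0.2289  4.3261e-05
  solve Keq expr → x = -0.01033; check Q = 0.4992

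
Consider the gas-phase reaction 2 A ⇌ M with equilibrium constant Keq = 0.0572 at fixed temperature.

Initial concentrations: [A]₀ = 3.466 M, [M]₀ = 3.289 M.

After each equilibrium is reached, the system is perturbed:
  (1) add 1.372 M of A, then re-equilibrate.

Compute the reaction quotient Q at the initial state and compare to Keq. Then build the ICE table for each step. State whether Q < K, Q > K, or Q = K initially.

Q₀ = 0.2738 vs Keq = 0.0572 ⇒ Q>K, reverse
Step 1:
                  A         M
  I           3.466     3.289
  C           2.503    -1.251
  E           5.969     2.038
  solve Keq expr → x = -1.251; check Q = 0.0572
Then add 1.372 M of A.
Step 2:
                  A         M
  I           7.341     2.038
  C         -0.8074    0.4037
  E           6.533     2.441
  solve Keq expr → x = 0.4037; check Q = 0.0572

Q₀ = 0.2738; Q > K (proceeds reverse)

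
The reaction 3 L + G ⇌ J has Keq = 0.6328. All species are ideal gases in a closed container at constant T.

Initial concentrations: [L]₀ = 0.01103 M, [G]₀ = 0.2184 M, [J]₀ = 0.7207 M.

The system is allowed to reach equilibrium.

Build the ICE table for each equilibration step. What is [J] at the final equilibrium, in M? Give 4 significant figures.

[J]_eq = 0.382 M

Q₀ = 2.4591e+06 vs Keq = 0.6328 ⇒ Q>K, reverse
Step 1:
                  L         G         J
  Initial   0.01103    0.2184    0.7207
  Change      1.016    0.3387   -0.3387
  Equil       1.027    0.5571     0.382
  solve Keq expr → x = -0.3387; check Q = 0.6328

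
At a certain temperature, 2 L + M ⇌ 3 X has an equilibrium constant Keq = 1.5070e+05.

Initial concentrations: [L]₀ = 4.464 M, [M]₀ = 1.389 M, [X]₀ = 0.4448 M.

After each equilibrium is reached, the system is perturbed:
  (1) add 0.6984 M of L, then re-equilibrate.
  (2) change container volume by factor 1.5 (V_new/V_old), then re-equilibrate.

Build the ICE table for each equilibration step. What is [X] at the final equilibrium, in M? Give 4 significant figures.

Q₀ = 0.003179 vs Keq = 1.5070e+05 ⇒ Q<K, forward
Step 1:
                  L         M         X
  Initial     4.464     1.389    0.4448
  Change     -2.778    -1.389     4.166
  Equil       1.686 2.2875e-04     4.611
  solve Keq expr → x = 1.389; check Q = 1.5070e+05
Then add 0.6984 M of L.
Step 2:
                  L         M         X
  Initial     2.385 2.2875e-04     4.611
  Change  -2.2862e-04 -1.1431e-04 3.4293e-04
  Equil       2.385 1.1444e-04     4.611
  solve Keq expr → x = 1.1431e-04; check Q = 1.5070e+05
Then change container volume by factor 1.5 (V_new/V_old).
Step 3:
                  L         M         X
  Initial      1.59 7.6290e-05     3.074
  Change          0         0         0
  Equil        1.59 7.6290e-05     3.074
  solve Keq expr → x = 0; check Q = 1.5070e+05

[X]_eq = 3.074 M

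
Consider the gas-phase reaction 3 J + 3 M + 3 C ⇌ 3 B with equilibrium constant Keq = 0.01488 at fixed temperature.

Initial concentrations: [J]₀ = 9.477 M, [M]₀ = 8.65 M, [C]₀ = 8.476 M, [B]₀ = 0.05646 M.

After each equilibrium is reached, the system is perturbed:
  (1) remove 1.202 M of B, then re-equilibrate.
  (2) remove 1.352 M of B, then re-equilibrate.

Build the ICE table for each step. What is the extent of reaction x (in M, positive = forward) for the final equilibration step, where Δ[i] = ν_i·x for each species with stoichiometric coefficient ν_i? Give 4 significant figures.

Q₀ = 5.3652e-13 vs Keq = 0.01488 ⇒ Q<K, forward
Step 1:
                    J           M           C           B
  I             9.477        8.65       8.476     0.05646
  C            -5.938      -5.938      -5.938       5.938
  E             3.539       2.712       2.538       5.994
  solve Keq expr → x = 1.979; check Q = 0.01488
Then remove 1.202 M of B.
Step 2:
                    J           M           C           B
  I             3.539       2.712       2.538       4.792
  C           -0.1743     -0.1743     -0.1743      0.1743
  E             3.365       2.538       2.364       4.966
  solve Keq expr → x = 0.05811; check Q = 0.01488
Then remove 1.352 M of B.
Step 3:
                    J           M           C           B
  I             3.365       2.538       2.364       3.614
  C           -0.2218     -0.2218     -0.2218      0.2218
  E             3.143       2.316       2.142       3.836
  solve Keq expr → x = 0.07395; check Q = 0.01488

x = 0.07395 M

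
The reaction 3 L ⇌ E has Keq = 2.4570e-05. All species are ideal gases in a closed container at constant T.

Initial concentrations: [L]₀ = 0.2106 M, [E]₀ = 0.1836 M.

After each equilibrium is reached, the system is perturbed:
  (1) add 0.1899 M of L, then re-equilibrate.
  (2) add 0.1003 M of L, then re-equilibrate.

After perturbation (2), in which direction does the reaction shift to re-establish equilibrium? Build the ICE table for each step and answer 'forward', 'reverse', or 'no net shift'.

Q₀ = 19.66 vs Keq = 2.4570e-05 ⇒ Q>K, reverse
Step 1:
                  L         E
  I          0.2106    0.1836
  C          0.5508   -0.1836
  E          0.7614 1.0844e-05
  solve Keq expr → x = -0.1836; check Q = 2.4570e-05
Then add 0.1899 M of L.
Step 2:
                  L         E
  I          0.9513 1.0844e-05
  C       -3.0912e-05 1.0304e-05
  E          0.9512 2.1148e-05
  solve Keq expr → x = 1.0304e-05; check Q = 2.4570e-05
Then add 0.1003 M of L.
Step 3:
                  L         E
  I           1.052 2.1148e-05
  C       -2.2254e-05 7.4180e-06
  E           1.052 2.8566e-05
  solve Keq expr → x = 7.4180e-06; check Q = 2.4570e-05

Direction: forward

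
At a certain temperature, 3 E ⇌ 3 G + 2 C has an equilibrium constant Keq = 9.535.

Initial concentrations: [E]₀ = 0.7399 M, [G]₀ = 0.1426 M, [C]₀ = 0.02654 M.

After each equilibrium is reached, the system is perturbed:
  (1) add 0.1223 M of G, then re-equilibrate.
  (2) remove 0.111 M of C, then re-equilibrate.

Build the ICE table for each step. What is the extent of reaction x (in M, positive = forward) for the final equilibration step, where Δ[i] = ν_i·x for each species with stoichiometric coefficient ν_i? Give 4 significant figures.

Q₀ = 5.0424e-06 vs Keq = 9.535 ⇒ Q<K, forward
Step 1:
                   E          G          C
  init        0.7399     0.1426    0.02654
  Δ            -0.56       0.56     0.3734
  eq          0.1799     0.7026     0.3999
  solve Keq expr → x = 0.1867; check Q = 9.535
Then add 0.1223 M of G.
Step 2:
                   E          G          C
  init        0.1799     0.8249     0.3999
  Δ          0.02107   -0.02107   -0.01404
  eq          0.2009     0.8039     0.3859
  solve Keq expr → x = -0.007022; check Q = 9.535
Then remove 0.111 M of C.
Step 3:
                   E          G          C
  init        0.2009     0.8039     0.2749
  Δ         -0.02777    0.02777    0.01851
  eq          0.1732     0.8316     0.2934
  solve Keq expr → x = 0.009256; check Q = 9.535

x = 0.009256 M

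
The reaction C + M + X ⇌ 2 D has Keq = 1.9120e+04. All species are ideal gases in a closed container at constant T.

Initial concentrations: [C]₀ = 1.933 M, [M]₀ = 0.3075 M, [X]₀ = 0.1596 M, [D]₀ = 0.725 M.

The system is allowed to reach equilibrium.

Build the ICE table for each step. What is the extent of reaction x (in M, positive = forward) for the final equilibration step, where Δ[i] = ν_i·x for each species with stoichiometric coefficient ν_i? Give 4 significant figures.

x = 0.1594 M

Q₀ = 5.541 vs Keq = 1.9120e+04 ⇒ Q<K, forward
Step 1:
                   C          M          X          D
  I            1.933     0.3075     0.1596      0.725
  C          -0.1594    -0.1594    -0.1594     0.3188
  E            1.774     0.1481 2.1690e-04      1.044
  solve Keq expr → x = 0.1594; check Q = 1.9120e+04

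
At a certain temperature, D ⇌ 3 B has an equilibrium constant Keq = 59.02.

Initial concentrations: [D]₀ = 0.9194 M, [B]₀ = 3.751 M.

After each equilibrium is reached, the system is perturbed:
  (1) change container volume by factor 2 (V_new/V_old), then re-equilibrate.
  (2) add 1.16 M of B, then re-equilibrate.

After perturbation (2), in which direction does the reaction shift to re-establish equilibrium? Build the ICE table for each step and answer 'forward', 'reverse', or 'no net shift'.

Direction: reverse

Q₀ = 57.4 vs Keq = 59.02 ⇒ Q<K, forward
Step 1:
                  D         B
  Initial    0.9194     3.751
  Change  -0.007972   0.02392
  Equil      0.9114     3.775
  solve Keq expr → x = 0.007972; check Q = 59.02
Then change container volume by factor 2 (V_new/V_old).
Step 2:
                  D         B
  Initial    0.4557     1.887
  Change    -0.1974    0.5922
  Equil      0.2583      2.48
  solve Keq expr → x = 0.1974; check Q = 59.02
Then add 1.16 M of B.
Step 3:
                  D         B
  Initial    0.2583      3.64
  Change     0.2073   -0.6219
  Equil      0.4656     3.018
  solve Keq expr → x = -0.2073; check Q = 59.02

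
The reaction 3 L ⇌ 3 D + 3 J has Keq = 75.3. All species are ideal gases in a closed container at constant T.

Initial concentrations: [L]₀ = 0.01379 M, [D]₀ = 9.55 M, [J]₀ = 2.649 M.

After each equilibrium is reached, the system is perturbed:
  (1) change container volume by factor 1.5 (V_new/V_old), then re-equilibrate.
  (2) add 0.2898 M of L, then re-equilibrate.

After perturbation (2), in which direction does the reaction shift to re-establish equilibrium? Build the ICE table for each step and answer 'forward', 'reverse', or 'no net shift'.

Direction: forward

Q₀ = 6.1740e+09 vs Keq = 75.3 ⇒ Q>K, reverse
Step 1:
                  L         D         J
  Initial   0.01379      9.55     2.649
  Change      1.716    -1.716    -1.716
  Equil        1.73     7.834    0.9326
  solve Keq expr → x = -0.5721; check Q = 75.3
Then change container volume by factor 1.5 (V_new/V_old).
Step 2:
                  L         D         J
  Initial     1.153     5.222    0.6218
  Change    -0.1588    0.1588    0.1588
  Equil      0.9947     5.381    0.7805
  solve Keq expr → x = 0.05292; check Q = 75.3
Then add 0.2898 M of L.
Step 3:
                  L         D         J
  Initial     1.284     5.381    0.7805
  Change    -0.1165    0.1165    0.1165
  Equil       1.168     5.498    0.8971
  solve Keq expr → x = 0.03885; check Q = 75.3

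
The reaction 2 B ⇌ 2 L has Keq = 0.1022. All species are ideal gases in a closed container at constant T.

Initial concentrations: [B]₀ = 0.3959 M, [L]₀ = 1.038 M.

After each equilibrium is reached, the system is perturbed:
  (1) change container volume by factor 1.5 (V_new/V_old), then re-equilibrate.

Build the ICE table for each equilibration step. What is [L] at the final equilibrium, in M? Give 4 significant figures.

[L]_eq = 0.2316 M

Q₀ = 6.874 vs Keq = 0.1022 ⇒ Q>K, reverse
Step 1:
                    B           L
  init         0.3959       1.038
  Δ            0.6906     -0.6906
  eq            1.087      0.3474
  solve Keq expr → x = -0.3453; check Q = 0.1022
Then change container volume by factor 1.5 (V_new/V_old).
Step 2:
                    B           L
  init         0.7244      0.2316
  Δ                 0           0
  eq           0.7244      0.2316
  solve Keq expr → x = 0; check Q = 0.1022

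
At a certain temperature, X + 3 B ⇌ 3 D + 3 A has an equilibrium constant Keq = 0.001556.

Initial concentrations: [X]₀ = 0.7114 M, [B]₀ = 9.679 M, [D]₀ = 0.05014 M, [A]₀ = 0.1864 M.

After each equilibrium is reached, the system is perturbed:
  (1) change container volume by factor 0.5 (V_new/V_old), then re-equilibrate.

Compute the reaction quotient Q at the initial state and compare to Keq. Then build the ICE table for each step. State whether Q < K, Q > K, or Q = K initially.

Q₀ = 1.2656e-09; Q < K (proceeds forward)

Q₀ = 1.2656e-09 vs Keq = 0.001556 ⇒ Q<K, forward
Step 1:
                  X         B         D         A
  init       0.7114     9.679   0.05014    0.1864
  Δ         -0.2582   -0.7746    0.7746    0.7746
  eq         0.4532     8.904    0.8247     0.961
  solve Keq expr → x = 0.2582; check Q = 0.001556
Then change container volume by factor 0.5 (V_new/V_old).
Step 2:
                  X         B         D         A
  init       0.9064     17.81     1.649     1.922
  Δ          0.1087    0.3261   -0.3261   -0.3261
  eq          1.015     18.13     1.323     1.596
  solve Keq expr → x = -0.1087; check Q = 0.001556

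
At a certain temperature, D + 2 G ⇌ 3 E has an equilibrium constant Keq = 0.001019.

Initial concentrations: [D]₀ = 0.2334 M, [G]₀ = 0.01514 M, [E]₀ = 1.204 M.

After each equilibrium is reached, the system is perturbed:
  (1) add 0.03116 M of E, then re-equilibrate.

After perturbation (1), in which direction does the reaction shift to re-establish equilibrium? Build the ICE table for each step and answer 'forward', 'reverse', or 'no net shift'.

Direction: reverse

Q₀ = 3.2623e+04 vs Keq = 0.001019 ⇒ Q>K, reverse
Step 1:
                   D          G          E
  Initial     0.2334    0.01514      1.204
  Change      0.3774     0.7548     -1.132
  Equil       0.6108       0.77    0.07173
  solve Keq expr → x = -0.3774; check Q = 0.001019
Then add 0.03116 M of E.
Step 2:
                   D          G          E
  Initial     0.6108       0.77     0.1029
  Change    0.009851     0.0197   -0.02955
  Equil       0.6207     0.7897    0.07334
  solve Keq expr → x = -0.009851; check Q = 0.001019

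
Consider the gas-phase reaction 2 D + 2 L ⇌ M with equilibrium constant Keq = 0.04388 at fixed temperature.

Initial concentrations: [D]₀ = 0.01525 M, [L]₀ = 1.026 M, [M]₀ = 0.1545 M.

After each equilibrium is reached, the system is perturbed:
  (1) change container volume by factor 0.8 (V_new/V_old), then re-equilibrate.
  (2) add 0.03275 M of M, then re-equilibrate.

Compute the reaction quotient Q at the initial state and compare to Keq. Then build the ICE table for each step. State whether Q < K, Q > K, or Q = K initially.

Q₀ = 631.1; Q > K (proceeds reverse)

Q₀ = 631.1 vs Keq = 0.04388 ⇒ Q>K, reverse
Step 1:
                  D         L         M
  I         0.01525     1.026    0.1545
  C          0.2943    0.2943   -0.1472
  E          0.3096      1.32  0.007332
  solve Keq expr → x = -0.1472; check Q = 0.04388
Then change container volume by factor 0.8 (V_new/V_old).
Step 2:
                  D         L         M
  I           0.387      1.65  0.009165
  C         -0.0143   -0.0143   0.00715
  E          0.3727     1.636   0.01631
  solve Keq expr → x = 0.00715; check Q = 0.04388
Then add 0.03275 M of M.
Step 3:
                  D         L         M
  I          0.3727     1.636   0.04906
  C         0.05281   0.05281   -0.0264
  E          0.4255     1.689   0.02266
  solve Keq expr → x = -0.0264; check Q = 0.04388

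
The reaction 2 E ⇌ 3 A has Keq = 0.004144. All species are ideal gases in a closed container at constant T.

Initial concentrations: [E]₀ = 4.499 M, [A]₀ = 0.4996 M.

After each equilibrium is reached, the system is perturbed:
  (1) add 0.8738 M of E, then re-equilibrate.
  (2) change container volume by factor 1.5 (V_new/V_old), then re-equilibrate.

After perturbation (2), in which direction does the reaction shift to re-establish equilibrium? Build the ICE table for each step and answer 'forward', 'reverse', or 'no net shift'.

Direction: forward

Q₀ = 0.006161 vs Keq = 0.004144 ⇒ Q>K, reverse
Step 1:
                   E          A
  Initial      4.499     0.4996
  Change     0.03953    -0.0593
  Equil        4.539     0.4403
  solve Keq expr → x = -0.01977; check Q = 0.004144
Then add 0.8738 M of E.
Step 2:
                   E          A
  Initial      5.412     0.4403
  Change    -0.03513     0.0527
  Equil        5.377      0.493
  solve Keq expr → x = 0.01757; check Q = 0.004144
Then change container volume by factor 1.5 (V_new/V_old).
Step 3:
                   E          A
  Initial      3.585     0.3287
  Change    -0.03029    0.04544
  Equil        3.555     0.3741
  solve Keq expr → x = 0.01515; check Q = 0.004144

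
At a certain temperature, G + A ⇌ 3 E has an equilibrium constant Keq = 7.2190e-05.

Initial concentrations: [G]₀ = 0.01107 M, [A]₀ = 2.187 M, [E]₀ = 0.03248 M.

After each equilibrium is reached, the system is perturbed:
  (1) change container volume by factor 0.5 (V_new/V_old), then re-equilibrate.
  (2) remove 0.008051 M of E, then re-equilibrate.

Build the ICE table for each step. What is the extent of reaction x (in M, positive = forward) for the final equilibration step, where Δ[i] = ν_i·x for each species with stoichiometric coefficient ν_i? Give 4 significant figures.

x = 0.002505 M

Q₀ = 0.001415 vs Keq = 7.2190e-05 ⇒ Q>K, reverse
Step 1:
                   G          A          E
  Initial    0.01107      2.187    0.03248
  Change    0.006168   0.006168   -0.01851
  Equil      0.01724      2.193    0.01397
  solve Keq expr → x = -0.006168; check Q = 7.2190e-05
Then change container volume by factor 0.5 (V_new/V_old).
Step 2:
                   G          A          E
  Initial    0.03448      4.386    0.02795
  Change    0.001795   0.001795  -0.005384
  Equil      0.03627      4.388    0.02257
  solve Keq expr → x = -0.001795; check Q = 7.2190e-05
Then remove 0.008051 M of E.
Step 3:
                   G          A          E
  Initial    0.03627      4.388    0.01451
  Change   -0.002505  -0.002505   0.007515
  Equil      0.03377      4.386    0.02203
  solve Keq expr → x = 0.002505; check Q = 7.2190e-05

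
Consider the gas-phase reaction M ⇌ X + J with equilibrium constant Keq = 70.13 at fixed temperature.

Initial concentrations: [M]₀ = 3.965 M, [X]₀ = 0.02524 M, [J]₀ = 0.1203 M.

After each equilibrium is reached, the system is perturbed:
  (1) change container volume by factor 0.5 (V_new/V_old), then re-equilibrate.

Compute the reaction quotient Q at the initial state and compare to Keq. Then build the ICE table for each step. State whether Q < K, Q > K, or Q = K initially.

Q₀ = 7.6579e-04; Q < K (proceeds forward)

Q₀ = 7.6579e-04 vs Keq = 70.13 ⇒ Q<K, forward
Step 1:
                  M         X         J
  init        3.965   0.02524    0.1203
  Δ          -3.756     3.756     3.756
  eq          0.209     3.781     3.876
  solve Keq expr → x = 3.756; check Q = 70.13
Then change container volume by factor 0.5 (V_new/V_old).
Step 2:
                  M         X         J
  init        0.418     7.562     7.753
  Δ          0.3445   -0.3445   -0.3445
  eq         0.7625     7.218     7.408
  solve Keq expr → x = -0.3445; check Q = 70.13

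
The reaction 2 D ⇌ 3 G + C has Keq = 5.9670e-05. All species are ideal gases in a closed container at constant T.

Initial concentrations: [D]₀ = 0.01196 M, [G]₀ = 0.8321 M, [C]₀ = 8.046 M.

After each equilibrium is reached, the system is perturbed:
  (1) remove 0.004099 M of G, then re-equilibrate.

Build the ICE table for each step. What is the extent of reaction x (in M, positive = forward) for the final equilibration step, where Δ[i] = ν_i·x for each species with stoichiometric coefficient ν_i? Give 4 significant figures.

Q₀ = 3.2407e+04 vs Keq = 5.9670e-05 ⇒ Q>K, reverse
Step 1:
                   D          G          C
  Initial    0.01196     0.8321      8.046
  Change      0.5458    -0.8187    -0.2729
  Equil       0.5578    0.01337      7.773
  solve Keq expr → x = -0.2729; check Q = 5.9670e-05
Then remove 0.004099 M of G.
Step 2:
                   D          G          C
  Initial     0.5578   0.009268      7.773
  Change   -0.002703   0.004055   0.001352
  Equil       0.5551    0.01332      7.774
  solve Keq expr → x = 0.001352; check Q = 5.9670e-05

x = 0.001352 M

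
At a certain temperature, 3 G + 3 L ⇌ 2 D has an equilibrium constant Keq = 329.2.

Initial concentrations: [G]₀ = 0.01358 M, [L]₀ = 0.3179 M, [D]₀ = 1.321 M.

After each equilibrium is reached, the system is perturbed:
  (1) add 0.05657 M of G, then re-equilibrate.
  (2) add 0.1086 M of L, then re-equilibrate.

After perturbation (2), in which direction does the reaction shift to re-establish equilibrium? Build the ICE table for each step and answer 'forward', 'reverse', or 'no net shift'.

Q₀ = 2.1689e+07 vs Keq = 329.2 ⇒ Q>K, reverse
Step 1:
                    G           L           D
  Initial     0.01358      0.3179       1.321
  Change       0.2607      0.2607     -0.1738
  Equil        0.2743      0.5786       1.147
  solve Keq expr → x = -0.0869; check Q = 329.2
Then add 0.05657 M of G.
Step 2:
                    G           L           D
  Initial      0.3309      0.5786       1.147
  Change     -0.03498    -0.03498     0.02332
  Equil        0.2959      0.5436       1.171
  solve Keq expr → x = 0.01166; check Q = 329.2
Then add 0.1086 M of L.
Step 3:
                    G           L           D
  Initial      0.2959      0.6522       1.171
  Change     -0.03292    -0.03292     0.02195
  Equil         0.263      0.6193       1.192
  solve Keq expr → x = 0.01097; check Q = 329.2

Direction: forward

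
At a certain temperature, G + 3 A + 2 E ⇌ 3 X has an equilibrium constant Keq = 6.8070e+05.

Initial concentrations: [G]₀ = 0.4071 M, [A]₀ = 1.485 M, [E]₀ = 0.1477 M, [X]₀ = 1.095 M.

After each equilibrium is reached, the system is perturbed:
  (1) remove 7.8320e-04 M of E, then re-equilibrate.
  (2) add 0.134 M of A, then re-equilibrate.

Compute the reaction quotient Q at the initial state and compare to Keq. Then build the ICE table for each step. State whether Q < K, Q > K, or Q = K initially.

Q₀ = 45.14; Q < K (proceeds forward)

Q₀ = 45.14 vs Keq = 6.8070e+05 ⇒ Q<K, forward
Step 1:
                  G         A         E         X
  Initial    0.4071     1.485    0.1477     1.095
  Change   -0.07274   -0.2182   -0.1455    0.2182
  Equil      0.3344     1.267  0.002212     1.313
  solve Keq expr → x = 0.07274; check Q = 6.8070e+05
Then remove 7.8320e-04 M of E.
Step 2:
                  G         A         E         X
  Initial    0.3344     1.267  0.001429     1.313
  Change  3.8797e-04  0.001164 7.7594e-04 -0.001164
  Equil      0.3347     1.268  0.002205     1.312
  solve Keq expr → x = -3.8797e-04; check Q = 6.8070e+05
Then add 0.134 M of A.
Step 3:
                  G         A         E         X
  Initial    0.3347     1.402  0.002205     1.312
  Change  -1.5306e-04 -4.5919e-04 -3.0613e-04 4.5919e-04
  Equil      0.3346     1.401  0.001899     1.313
  solve Keq expr → x = 1.5306e-04; check Q = 6.8070e+05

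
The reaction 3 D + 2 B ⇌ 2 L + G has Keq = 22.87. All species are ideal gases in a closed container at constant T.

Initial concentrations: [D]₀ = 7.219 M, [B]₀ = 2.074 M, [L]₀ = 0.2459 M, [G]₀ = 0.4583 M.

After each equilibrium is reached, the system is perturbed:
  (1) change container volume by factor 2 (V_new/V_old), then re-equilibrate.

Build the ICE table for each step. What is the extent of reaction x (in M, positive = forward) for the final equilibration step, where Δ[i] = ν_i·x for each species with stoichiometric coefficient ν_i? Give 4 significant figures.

x = -0.01439 M

Q₀ = 1.7125e-05 vs Keq = 22.87 ⇒ Q<K, forward
Step 1:
                   D          B          L          G
  init         7.219      2.074     0.2459     0.4583
  Δ           -3.012     -2.008      2.008      1.004
  eq           4.207    0.06604      2.254      1.462
  solve Keq expr → x = 1.004; check Q = 22.87
Then change container volume by factor 2 (V_new/V_old).
Step 2:
                   D          B          L          G
  init         2.104    0.03302      1.127     0.7311
  Δ          0.04318    0.02879   -0.02879   -0.01439
  eq           2.147    0.06181      1.098     0.7167
  solve Keq expr → x = -0.01439; check Q = 22.87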